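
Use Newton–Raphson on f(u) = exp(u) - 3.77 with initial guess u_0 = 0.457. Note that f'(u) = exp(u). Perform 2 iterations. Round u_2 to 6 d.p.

1.440388

u_0 = 0.457000: f = -2.190671, f' = 1.579329 → u_1 = 0.457000 - (-2.190671)/(1.579329) = 1.844090
u_1 = 1.844090: f = 2.552343, f' = 6.322343 → u_2 = 1.844090 - (2.552343)/(6.322343) = 1.440388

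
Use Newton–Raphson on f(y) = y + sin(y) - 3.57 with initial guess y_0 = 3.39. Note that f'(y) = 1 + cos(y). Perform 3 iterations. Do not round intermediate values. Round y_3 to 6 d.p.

Newton update: y ← y − f(y)/f'(y).
y_0 = 3.390000: f = -0.425861, f' = 0.030695 → y_1 = 3.390000 - (-0.425861)/(0.030695) = 17.264037
y_1 = 17.264037: f = 12.694146, f' = 0.985278 → y_2 = 17.264037 - (12.694146)/(0.985278) = 4.380220
y_2 = 4.380220: f = -0.135117, f' = 0.673906 → y_3 = 4.380220 - (-0.135117)/(0.673906) = 4.580719

4.580719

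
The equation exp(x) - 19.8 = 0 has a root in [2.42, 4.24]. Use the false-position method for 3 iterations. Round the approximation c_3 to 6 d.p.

2.907982

f(2.420000) = -8.554141, f(4.240000) = 49.607852
step 1: c = 2.687675, f(c) = -5.102529 < 0 → new bracket [2.687675, 4.240000]
step 2: c = 2.832452, f(c) = -2.812938 < 0 → new bracket [2.832452, 4.240000]
step 3: c = 2.907982, f(c) = -1.480207 < 0 → new bracket [2.907982, 4.240000]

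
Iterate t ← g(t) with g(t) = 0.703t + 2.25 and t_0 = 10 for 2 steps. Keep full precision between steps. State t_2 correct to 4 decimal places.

8.7738

t_1 = g(10.000000) = 9.280000
t_2 = g(9.280000) = 8.773840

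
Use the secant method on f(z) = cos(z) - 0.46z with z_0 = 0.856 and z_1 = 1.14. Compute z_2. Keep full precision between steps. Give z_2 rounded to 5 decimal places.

1.05769

f(z_0) = 0.261704, f(z_1) = -0.106805
z_2 = 1.140000 - (-0.106805)·(1.140000 - 0.856000)/(-0.106805 - (0.261704)) = 1.057688; f(z_2) = 0.004351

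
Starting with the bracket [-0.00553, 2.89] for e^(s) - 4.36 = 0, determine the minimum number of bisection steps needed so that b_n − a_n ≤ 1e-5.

Initial width b − a = 2.89 − -0.00553 = 2.895530.
After n steps the width is (b−a)/2^n; need (b−a)/2^n ≤ 1e-5.
So n ≥ log₂(2.895530/1e-5) = log₂(289553.0000) ≈ 18.1435.
Hence n = 19.

19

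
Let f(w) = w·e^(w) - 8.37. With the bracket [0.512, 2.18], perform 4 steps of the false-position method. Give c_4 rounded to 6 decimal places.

False-position update: c = (a·f(b) − b·f(a))/(f(b) − f(a)); replace the endpoint whose sign matches f(c).
f(0.512000) = -7.515664, f(2.180000) = 10.914948
step 1: c = 1.192180, f(c) = -4.442658 < 0 → new bracket [1.192180, 2.180000]
step 2: c = 1.477937, f(c) = -1.890884 < 0 → new bracket [1.477937, 2.180000]
step 3: c = 1.581602, f(c) = -0.679079 < 0 → new bracket [1.581602, 2.180000]
step 4: c = 1.616651, f(c) = -0.228226 < 0 → new bracket [1.616651, 2.180000]

1.616651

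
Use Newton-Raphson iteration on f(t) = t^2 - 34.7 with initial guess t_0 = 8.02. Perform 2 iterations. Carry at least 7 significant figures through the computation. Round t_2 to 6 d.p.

5.897142

f'(t) = 2t
t_0 = 8.020000: f = 29.620400, f' = 16.040000 → t_1 = 8.020000 - (29.620400)/(16.040000) = 6.173342
t_1 = 6.173342: f = 3.410147, f' = 12.346683 → t_2 = 6.173342 - (3.410147)/(12.346683) = 5.897142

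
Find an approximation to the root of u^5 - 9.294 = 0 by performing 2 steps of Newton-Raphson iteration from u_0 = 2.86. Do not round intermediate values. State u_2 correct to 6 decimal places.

1.917257

Newton update: u ← u − f(u)/f'(u).
f'(u) = 5u^4
u_0 = 2.860000: f = 182.056749, f' = 334.529281 → u_1 = 2.860000 - (182.056749)/(334.529281) = 2.315782
u_1 = 2.315782: f = 57.308215, f' = 143.800680 → u_2 = 2.315782 - (57.308215)/(143.800680) = 1.917257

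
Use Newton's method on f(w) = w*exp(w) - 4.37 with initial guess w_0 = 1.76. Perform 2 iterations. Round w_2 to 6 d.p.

Newton update: w ← w − f(w)/f'(w).
f'(w) = (w+1)*exp(w)
w_0 = 1.760000: f = 5.859890, f' = 16.042327 → w_1 = 1.760000 - (5.859890)/(16.042327) = 1.394723
w_1 = 1.394723: f = 1.256115, f' = 9.659973 → w_2 = 1.394723 - (1.256115)/(9.659973) = 1.264690

1.264690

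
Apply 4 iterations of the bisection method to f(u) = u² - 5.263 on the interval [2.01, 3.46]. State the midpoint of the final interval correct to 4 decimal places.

2.3272

f(2.010000) = -1.222900, f(3.460000) = 6.708600 (opposite signs)
step 1: m = 2.735000, f(m) = 2.217225 > 0 → root in [2.010000, 2.735000]
step 2: m = 2.372500, f(m) = 0.365756 > 0 → root in [2.010000, 2.372500]
step 3: m = 2.191250, f(m) = -0.461423 < 0 → root in [2.191250, 2.372500]
step 4: m = 2.281875, f(m) = -0.056046 < 0 → root in [2.281875, 2.372500]
Midpoint of [2.281875, 2.372500] = 2.327187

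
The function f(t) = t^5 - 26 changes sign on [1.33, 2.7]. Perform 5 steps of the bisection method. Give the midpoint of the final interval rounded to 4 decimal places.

1.9080

f(1.330000) = -21.838420, f(2.700000) = 117.489070 (opposite signs)
step 1: m = 2.015000, f(m) = 7.218136 > 0 → root in [1.330000, 2.015000]
step 2: m = 1.672500, f(m) = -12.913285 < 0 → root in [1.672500, 2.015000]
step 3: m = 1.843750, f(m) = -4.693596 < 0 → root in [1.843750, 2.015000]
step 4: m = 1.929375, f(m) = 0.735187 > 0 → root in [1.843750, 1.929375]
step 5: m = 1.886563, f(m) = -2.102306 < 0 → root in [1.886563, 1.929375]
Midpoint of [1.886563, 1.929375] = 1.907969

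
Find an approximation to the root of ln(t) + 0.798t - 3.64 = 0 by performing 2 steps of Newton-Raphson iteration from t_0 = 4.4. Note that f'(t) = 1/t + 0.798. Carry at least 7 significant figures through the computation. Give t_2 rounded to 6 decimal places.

Newton update: t ← t − f(t)/f'(t).
t_0 = 4.400000: f = 1.352805, f' = 1.025273 → t_1 = 4.400000 - (1.352805)/(1.025273) = 3.080542
t_1 = 3.080542: f = -0.056622, f' = 1.122618 → t_2 = 3.080542 - (-0.056622)/(1.122618) = 3.130979

3.130979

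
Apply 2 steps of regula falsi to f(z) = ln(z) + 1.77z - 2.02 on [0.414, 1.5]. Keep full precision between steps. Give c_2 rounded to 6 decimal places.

f(0.414000) = -2.169109, f(1.500000) = 1.040465
step 1: c = 1.147946, f(c) = 0.149837 > 0 → new bracket [0.414000, 1.147946]
step 2: c = 1.100522, f(c) = 0.023709 > 0 → new bracket [0.414000, 1.100522]

1.100522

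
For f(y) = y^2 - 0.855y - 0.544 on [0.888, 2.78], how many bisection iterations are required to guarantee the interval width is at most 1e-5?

18

Initial width b − a = 2.78 − 0.888 = 1.892000.
After n steps the width is (b−a)/2^n; need (b−a)/2^n ≤ 1e-5.
So n ≥ log₂(1.892000/1e-5) = log₂(189200.0000) ≈ 17.5296.
Hence n = 18.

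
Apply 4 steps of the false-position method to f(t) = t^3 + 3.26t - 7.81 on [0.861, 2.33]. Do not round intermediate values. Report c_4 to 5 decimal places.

f(0.861000) = -4.364863, f(2.330000) = 12.435137
step 1: c = 1.242666, f(c) = -1.839963 < 0 → new bracket [1.242666, 2.330000]
step 2: c = 1.382816, f(c) = -0.657830 < 0 → new bracket [1.382816, 2.330000]
step 3: c = 1.430405, f(c) = -0.220187 < 0 → new bracket [1.430405, 2.330000]
step 4: c = 1.446057, f(c) = -0.072033 < 0 → new bracket [1.446057, 2.330000]

1.44606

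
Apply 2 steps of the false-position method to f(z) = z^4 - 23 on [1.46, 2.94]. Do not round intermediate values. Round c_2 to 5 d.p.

2.04495

f(1.460000) = -18.456281, f(2.940000) = 51.711821
step 1: c = 1.849284, f(c) = -11.304625 < 0 → new bracket [1.849284, 2.940000]
step 2: c = 2.044949, f(c) = -5.512408 < 0 → new bracket [2.044949, 2.940000]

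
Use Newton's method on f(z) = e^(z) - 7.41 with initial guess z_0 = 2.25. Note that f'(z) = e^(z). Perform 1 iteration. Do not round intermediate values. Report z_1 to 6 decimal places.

Newton update: z ← z − f(z)/f'(z).
z_0 = 2.250000: f = 2.077736, f' = 9.487736 → z_1 = 2.250000 - (2.077736)/(9.487736) = 2.031008

2.031008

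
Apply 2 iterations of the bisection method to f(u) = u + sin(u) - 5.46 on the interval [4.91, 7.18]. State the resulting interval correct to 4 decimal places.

[5.4775, 6.0450]

f(4.910000) = -1.530538, f(7.180000) = 2.501343 (opposite signs)
step 1: m = 6.045000, f(m) = 0.349060 > 0 → root in [4.910000, 6.045000]
step 2: m = 5.477500, f(m) = -0.703805 < 0 → root in [5.477500, 6.045000]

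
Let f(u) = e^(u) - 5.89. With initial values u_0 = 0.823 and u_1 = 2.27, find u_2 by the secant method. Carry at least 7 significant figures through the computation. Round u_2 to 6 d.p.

1.529227

f(u_0) = -3.612678, f(u_1) = 3.789401
u_2 = 2.270000 - (3.789401)·(2.270000 - 0.823000)/(3.789401 - (-3.612678)) = 1.529227; f(u_2) = -1.275393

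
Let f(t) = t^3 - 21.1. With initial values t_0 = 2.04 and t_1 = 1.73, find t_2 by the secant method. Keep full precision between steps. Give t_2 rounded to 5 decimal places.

f(t_0) = -12.610336, f(t_1) = -15.922283
t_2 = 1.730000 - (-15.922283)·(1.730000 - 2.040000)/(-15.922283 - (-12.610336)) = 3.220334; f(t_2) = 12.296643

3.22033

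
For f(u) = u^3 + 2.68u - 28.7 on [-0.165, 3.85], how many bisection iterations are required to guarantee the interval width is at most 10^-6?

Initial width b − a = 3.85 − -0.165 = 4.015000.
After n steps the width is (b−a)/2^n; need (b−a)/2^n ≤ 10^-6.
So n ≥ log₂(4.015000/10^-6) = log₂(4015000.0000) ≈ 21.9370.
Hence n = 22.

22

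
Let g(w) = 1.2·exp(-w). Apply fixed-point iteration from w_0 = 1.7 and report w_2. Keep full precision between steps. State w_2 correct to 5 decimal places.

w_1 = g(1.700000) = 0.219220
w_2 = g(0.219220) = 0.963774

0.96377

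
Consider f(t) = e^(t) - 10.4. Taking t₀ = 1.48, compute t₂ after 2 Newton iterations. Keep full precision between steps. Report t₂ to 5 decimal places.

2.45056

f'(t) = e^(t)
t_0 = 1.480000: f = -6.007054, f' = 4.392946 → t_1 = 1.480000 - (-6.007054)/(4.392946) = 2.847432
t_1 = 2.847432: f = 6.843443, f' = 17.243443 → t_2 = 2.847432 - (6.843443)/(17.243443) = 2.450560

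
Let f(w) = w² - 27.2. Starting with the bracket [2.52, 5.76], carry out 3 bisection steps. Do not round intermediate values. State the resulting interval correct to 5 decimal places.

[4.95000, 5.35500]

f(2.520000) = -20.849600, f(5.760000) = 5.977600 (opposite signs)
step 1: m = 4.140000, f(m) = -10.060400 < 0 → root in [4.140000, 5.760000]
step 2: m = 4.950000, f(m) = -2.697500 < 0 → root in [4.950000, 5.760000]
step 3: m = 5.355000, f(m) = 1.476025 > 0 → root in [4.950000, 5.355000]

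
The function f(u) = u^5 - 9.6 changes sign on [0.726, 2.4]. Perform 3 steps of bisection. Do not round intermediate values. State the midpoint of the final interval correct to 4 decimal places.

f(0.726000) = -9.398311, f(2.400000) = 70.026240 (opposite signs)
step 1: m = 1.563000, f(m) = -0.271864 < 0 → root in [1.563000, 2.400000]
step 2: m = 1.981500, f(m) = 20.947128 > 0 → root in [1.563000, 1.981500]
step 3: m = 1.772250, f(m) = 7.883361 > 0 → root in [1.563000, 1.772250]
Midpoint of [1.563000, 1.772250] = 1.667625

1.6676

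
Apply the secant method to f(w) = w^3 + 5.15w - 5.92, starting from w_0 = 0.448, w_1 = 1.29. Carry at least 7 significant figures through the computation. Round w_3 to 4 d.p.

Secant update: w_(k+1) = w_k − f(w_k)·(w_k − w_(k-1))/(f(w_k) − f(w_(k-1))).
f(w_0) = -3.522885, f(w_1) = 2.870189
w_2 = 1.290000 - (2.870189)·(1.290000 - 0.448000)/(2.870189 - (-3.522885)) = 0.911982; f(w_2) = -0.464790
w_3 = 0.911982 - (-0.464790)·(0.911982 - 1.290000)/(-0.464790 - (2.870189)) = 0.964665; f(w_3) = -0.054276

0.9647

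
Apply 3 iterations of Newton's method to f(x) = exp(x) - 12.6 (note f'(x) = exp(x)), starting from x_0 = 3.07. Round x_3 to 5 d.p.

2.53372

x_0 = 3.070000: f = 8.941903, f' = 21.541903 → x_1 = 3.070000 - (8.941903)/(21.541903) = 2.654907
x_1 = 2.654907: f = 1.623657, f' = 14.223657 → x_2 = 2.654907 - (1.623657)/(14.223657) = 2.540755
x_2 = 2.540755: f = 0.089244, f' = 12.689244 → x_3 = 2.540755 - (0.089244)/(12.689244) = 2.533722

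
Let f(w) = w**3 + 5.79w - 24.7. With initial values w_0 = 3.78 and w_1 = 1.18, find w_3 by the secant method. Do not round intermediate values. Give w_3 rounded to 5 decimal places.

Secant update: w_(k+1) = w_k − f(w_k)·(w_k − w_(k-1))/(f(w_k) − f(w_(k-1))).
f(w_0) = 51.196352, f(w_1) = -16.224768
w_2 = 1.180000 - (-16.224768)·(1.180000 - 3.780000)/(-16.224768 - (51.196352)) = 1.805685; f(w_2) = -8.357648
w_3 = 1.805685 - (-8.357648)·(1.805685 - 1.180000)/(-8.357648 - (-16.224768)) = 2.470383; f(w_3) = 4.679749

2.47038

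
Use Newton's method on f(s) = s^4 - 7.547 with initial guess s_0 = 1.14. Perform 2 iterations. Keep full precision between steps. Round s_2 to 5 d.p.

1.79203

Newton update: s ← s − f(s)/f'(s).
f'(s) = 4s^3
s_0 = 1.140000: f = -5.858040, f' = 5.926176 → s_1 = 1.140000 - (-5.858040)/(5.926176) = 2.128503
s_1 = 2.128503: f = 12.978638, f' = 38.572918 → s_2 = 2.128503 - (12.978638)/(38.572918) = 1.792032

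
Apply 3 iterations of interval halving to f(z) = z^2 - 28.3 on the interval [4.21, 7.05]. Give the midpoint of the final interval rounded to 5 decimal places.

f(4.210000) = -10.575900, f(7.050000) = 21.402500 (opposite signs)
step 1: m = 5.630000, f(m) = 3.396900 > 0 → root in [4.210000, 5.630000]
step 2: m = 4.920000, f(m) = -4.093600 < 0 → root in [4.920000, 5.630000]
step 3: m = 5.275000, f(m) = -0.474375 < 0 → root in [5.275000, 5.630000]
Midpoint of [5.275000, 5.630000] = 5.452500

5.45250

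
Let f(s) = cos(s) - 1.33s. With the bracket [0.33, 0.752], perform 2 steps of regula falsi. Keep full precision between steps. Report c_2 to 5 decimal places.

f(0.330000) = 0.507142, f(0.752000) = -0.269836
step 1: c = 0.605444, f(c) = 0.017009 > 0 → new bracket [0.605444, 0.752000]
step 2: c = 0.614134, f(c) = 0.000474 > 0 → new bracket [0.614134, 0.752000]

0.61413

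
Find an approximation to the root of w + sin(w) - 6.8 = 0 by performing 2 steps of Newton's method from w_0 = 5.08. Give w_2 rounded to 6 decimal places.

f'(w) = 1 + cos(w)
w_0 = 5.080000: f = -2.653189, f' = 1.359387 → w_1 = 5.080000 - (-2.653189)/(1.359387) = 7.031754
w_1 = 7.031754: f = 0.912344, f' = 1.732664 → w_2 = 7.031754 - (0.912344)/(1.732664) = 6.505198

6.505198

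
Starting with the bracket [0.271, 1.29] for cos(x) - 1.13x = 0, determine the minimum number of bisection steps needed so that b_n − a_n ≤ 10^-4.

14

Initial width b − a = 1.29 − 0.271 = 1.019000.
After n steps the width is (b−a)/2^n; need (b−a)/2^n ≤ 10^-4.
So n ≥ log₂(1.019000/10^-4) = log₂(10190.0000) ≈ 13.3149.
Hence n = 14.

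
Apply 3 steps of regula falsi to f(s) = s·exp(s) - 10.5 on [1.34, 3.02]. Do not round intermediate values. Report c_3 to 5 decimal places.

False-position update: c = (a·f(b) − b·f(a))/(f(b) − f(a)); replace the endpoint whose sign matches f(c).
f(1.340000) = -5.382482, f(3.020000) = 51.383701
step 1: c = 1.499295, f(c) = -3.785361 < 0 → new bracket [1.499295, 3.020000]
step 2: c = 1.603636, f(c) = -2.528201 < 0 → new bracket [1.603636, 3.020000]
step 3: c = 1.670057, f(c) = -1.627874 < 0 → new bracket [1.670057, 3.020000]

1.67006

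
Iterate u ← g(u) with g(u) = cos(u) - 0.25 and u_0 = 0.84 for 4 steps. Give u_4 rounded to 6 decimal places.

0.609012

u_1 = g(0.840000) = 0.417463
u_2 = g(0.417463) = 0.664121
u_3 = g(0.664121) = 0.537459
u_4 = g(0.537459) = 0.609012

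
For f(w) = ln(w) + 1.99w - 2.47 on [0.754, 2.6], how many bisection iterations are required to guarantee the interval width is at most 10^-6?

Initial width b − a = 2.6 − 0.754 = 1.846000.
After n steps the width is (b−a)/2^n; need (b−a)/2^n ≤ 10^-6.
So n ≥ log₂(1.846000/10^-6) = log₂(1846000.0000) ≈ 20.8160.
Hence n = 21.

21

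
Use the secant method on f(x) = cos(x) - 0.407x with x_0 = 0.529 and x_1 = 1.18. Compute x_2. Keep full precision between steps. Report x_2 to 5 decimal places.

1.09347

f(x_0) = 0.648009, f(x_1) = -0.099335
x_2 = 1.180000 - (-0.099335)·(1.180000 - 0.529000)/(-0.099335 - (0.648009)) = 1.093471; f(x_2) = 0.014363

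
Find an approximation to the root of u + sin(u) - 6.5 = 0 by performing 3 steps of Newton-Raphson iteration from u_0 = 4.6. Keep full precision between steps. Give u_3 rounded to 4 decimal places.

6.5034

f'(u) = 1 + cos(u)
u_0 = 4.600000: f = -2.893691, f' = 0.887847 → u_1 = 4.600000 - (-2.893691)/(0.887847) = 7.859221
u_1 = 7.859221: f = 2.359207, f' = 0.994761 → u_2 = 7.859221 - (2.359207)/(0.994761) = 5.487588
u_2 = 5.487588: f = -1.726693, f' = 1.699858 → u_3 = 5.487588 - (-1.726693)/(1.699858) = 6.503375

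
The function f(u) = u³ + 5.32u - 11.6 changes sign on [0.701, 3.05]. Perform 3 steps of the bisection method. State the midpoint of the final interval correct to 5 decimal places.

1.43506

f(0.701000) = -7.526208, f(3.050000) = 32.998625 (opposite signs)
step 1: m = 1.875500, f(m) = 4.974732 > 0 → root in [0.701000, 1.875500]
step 2: m = 1.288250, f(m) = -2.608546 < 0 → root in [1.288250, 1.875500]
step 3: m = 1.581875, f(m) = 0.773946 > 0 → root in [1.288250, 1.581875]
Midpoint of [1.288250, 1.581875] = 1.435062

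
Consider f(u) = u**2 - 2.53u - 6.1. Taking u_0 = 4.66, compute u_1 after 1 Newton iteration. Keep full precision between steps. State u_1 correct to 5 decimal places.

Newton update: u ← u − f(u)/f'(u).
f'(u) = 2u - 2.53
u_0 = 4.660000: f = 3.825800, f' = 6.790000 → u_1 = 4.660000 - (3.825800)/(6.790000) = 4.096554

4.09655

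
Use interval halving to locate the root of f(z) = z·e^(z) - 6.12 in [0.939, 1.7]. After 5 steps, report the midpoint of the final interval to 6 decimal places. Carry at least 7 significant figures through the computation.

f(0.939000) = -3.718580, f(1.700000) = 3.185711 (opposite signs)
step 1: m = 1.319500, f(m) = -1.183025 < 0 → root in [1.319500, 1.700000]
step 2: m = 1.509750, f(m) = 0.712523 > 0 → root in [1.319500, 1.509750]
step 3: m = 1.414625, f(m) = -0.298899 < 0 → root in [1.414625, 1.509750]
step 4: m = 1.462187, f(m) = 0.189908 > 0 → root in [1.414625, 1.462187]
step 5: m = 1.438406, f(m) = -0.058593 < 0 → root in [1.438406, 1.462187]
Midpoint of [1.438406, 1.462187] = 1.450297

1.450297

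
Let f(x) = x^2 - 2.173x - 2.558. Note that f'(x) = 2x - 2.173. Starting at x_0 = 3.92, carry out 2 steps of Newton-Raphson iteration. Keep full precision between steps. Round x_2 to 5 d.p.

x_0 = 3.920000: f = 4.290240, f' = 5.667000 → x_1 = 3.920000 - (4.290240)/(5.667000) = 3.162943
x_1 = 3.162943: f = 0.573135, f' = 4.152887 → x_2 = 3.162943 - (0.573135)/(4.152887) = 3.024935

3.02493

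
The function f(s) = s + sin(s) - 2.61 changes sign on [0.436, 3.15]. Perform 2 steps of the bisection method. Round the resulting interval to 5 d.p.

[1.11450, 1.79300]

f(0.436000) = -1.751683, f(3.150000) = 0.531593 (opposite signs)
step 1: m = 1.793000, f(m) = 0.158414 > 0 → root in [0.436000, 1.793000]
step 2: m = 1.114500, f(m) = -0.597809 < 0 → root in [1.114500, 1.793000]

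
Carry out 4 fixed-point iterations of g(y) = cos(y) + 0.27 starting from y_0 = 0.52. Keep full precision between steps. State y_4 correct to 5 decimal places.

y_1 = g(0.520000) = 1.137819
y_2 = g(1.137819) = 0.689575
y_3 = g(0.689575) = 1.041516
y_4 = g(1.041516) = 0.774912

0.77491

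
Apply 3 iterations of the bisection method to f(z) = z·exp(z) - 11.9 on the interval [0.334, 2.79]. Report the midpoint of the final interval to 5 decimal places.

1.71550

f(0.334000) = -11.433555, f(2.790000) = 33.524045 (opposite signs)
step 1: m = 1.562000, f(m) = -4.451840 < 0 → root in [1.562000, 2.790000]
step 2: m = 2.176000, f(m) = 7.272718 > 0 → root in [1.562000, 2.176000]
step 3: m = 1.869000, f(m) = 0.214505 > 0 → root in [1.562000, 1.869000]
Midpoint of [1.562000, 1.869000] = 1.715500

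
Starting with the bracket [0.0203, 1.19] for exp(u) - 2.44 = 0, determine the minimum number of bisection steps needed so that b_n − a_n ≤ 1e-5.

Initial width b − a = 1.19 − 0.0203 = 1.169700.
After n steps the width is (b−a)/2^n; need (b−a)/2^n ≤ 1e-5.
So n ≥ log₂(1.169700/1e-5) = log₂(116970.0000) ≈ 16.8358.
Hence n = 17.

17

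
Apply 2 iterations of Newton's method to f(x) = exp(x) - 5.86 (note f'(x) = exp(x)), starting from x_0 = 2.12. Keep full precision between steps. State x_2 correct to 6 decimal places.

1.769647

Newton update: x ← x − f(x)/f'(x).
x_0 = 2.120000: f = 2.471137, f' = 8.331137 → x_1 = 2.120000 - (2.471137)/(8.331137) = 1.823385
x_1 = 1.823385: f = 0.332788, f' = 6.192788 → x_2 = 1.823385 - (0.332788)/(6.192788) = 1.769647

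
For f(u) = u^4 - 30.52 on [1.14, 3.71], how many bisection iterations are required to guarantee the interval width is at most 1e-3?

Initial width b − a = 3.71 − 1.14 = 2.570000.
After n steps the width is (b−a)/2^n; need (b−a)/2^n ≤ 1e-3.
So n ≥ log₂(2.570000/1e-3) = log₂(2570.0000) ≈ 11.3276.
Hence n = 12.

12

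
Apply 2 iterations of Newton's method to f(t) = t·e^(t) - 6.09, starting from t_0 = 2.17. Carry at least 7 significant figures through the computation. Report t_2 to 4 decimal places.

f'(t) = (t + 1)·e^(t)
t_0 = 2.170000: f = 12.915476, f' = 27.763760 → t_1 = 2.170000 - (12.915476)/(27.763760) = 1.704808
t_1 = 1.704808: f = 3.287007, f' = 14.877337 → t_2 = 1.704808 - (3.287007)/(14.877337) = 1.483868

1.4839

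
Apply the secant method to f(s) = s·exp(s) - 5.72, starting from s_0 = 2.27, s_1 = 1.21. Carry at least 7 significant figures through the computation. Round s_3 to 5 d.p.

1.41872

f(s_0) = 16.252240, f(s_1) = -1.662284
s_2 = 1.210000 - (-1.662284)·(1.210000 - 2.270000)/(-1.662284 - (16.252240)) = 1.308357; f(s_2) = -0.878961
s_3 = 1.308357 - (-0.878961)·(1.308357 - 1.210000)/(-0.878961 - (-1.662284)) = 1.418723; f(s_3) = 0.141937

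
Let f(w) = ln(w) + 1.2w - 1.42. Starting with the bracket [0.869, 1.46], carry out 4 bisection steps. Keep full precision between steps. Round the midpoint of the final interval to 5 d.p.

f(0.869000) = -0.517612, f(1.460000) = 0.710436 (opposite signs)
step 1: m = 1.164500, f(m) = 0.129692 > 0 → root in [0.869000, 1.164500]
step 2: m = 1.016750, f(m) = -0.183289 < 0 → root in [1.016750, 1.164500]
step 3: m = 1.090625, f(m) = -0.024499 < 0 → root in [1.090625, 1.164500]
step 4: m = 1.127562, f(m) = 0.053133 > 0 → root in [1.090625, 1.127562]
Midpoint of [1.090625, 1.127562] = 1.109094

1.10909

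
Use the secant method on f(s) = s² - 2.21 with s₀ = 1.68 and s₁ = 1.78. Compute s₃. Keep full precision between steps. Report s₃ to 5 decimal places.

1.48807

f(s_0) = 0.612400, f(s_1) = 0.958400
s_2 = 1.780000 - (0.958400)·(1.780000 - 1.680000)/(0.958400 - (0.612400)) = 1.503006; f(s_2) = 0.049026
s_3 = 1.503006 - (0.049026)·(1.503006 - 1.780000)/(0.049026 - (0.958400)) = 1.488072; f(s_3) = 0.004359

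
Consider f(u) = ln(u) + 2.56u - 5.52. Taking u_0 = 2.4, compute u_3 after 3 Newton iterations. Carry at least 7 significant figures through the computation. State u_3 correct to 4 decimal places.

1.9046

f'(u) = 1/u + 2.56
u_0 = 2.400000: f = 1.499469, f' = 2.976667 → u_1 = 2.400000 - (1.499469)/(2.976667) = 1.896259
u_1 = 1.896259: f = -0.025694, f' = 3.087354 → u_2 = 1.896259 - (-0.025694)/(3.087354) = 1.904581
u_2 = 1.904581: f = -0.000010, f' = 3.085050 → u_3 = 1.904581 - (-0.000010)/(3.085050) = 1.904584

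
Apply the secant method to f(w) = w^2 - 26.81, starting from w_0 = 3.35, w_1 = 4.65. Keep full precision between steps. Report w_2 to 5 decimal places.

5.29844

f(w_0) = -15.587500, f(w_1) = -5.187500
w_2 = 4.650000 - (-5.187500)·(4.650000 - 3.350000)/(-5.187500 - (-15.587500)) = 5.298438; f(w_2) = 1.263440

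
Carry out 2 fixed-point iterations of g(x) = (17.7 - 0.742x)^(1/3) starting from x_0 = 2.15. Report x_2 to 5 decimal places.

2.51069

x_1 = g(2.150000) = 2.525327
x_2 = g(2.525327) = 2.510685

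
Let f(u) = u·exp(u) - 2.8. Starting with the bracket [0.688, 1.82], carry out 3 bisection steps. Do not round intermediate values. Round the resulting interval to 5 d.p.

f(0.688000) = -1.431064, f(1.820000) = 8.432782 (opposite signs)
step 1: m = 1.254000, f(m) = 1.594433 > 0 → root in [0.688000, 1.254000]
step 2: m = 0.971000, f(m) = -0.235993 < 0 → root in [0.971000, 1.254000]
step 3: m = 1.112500, f(m) = 0.584174 > 0 → root in [0.971000, 1.112500]

[0.97100, 1.11250]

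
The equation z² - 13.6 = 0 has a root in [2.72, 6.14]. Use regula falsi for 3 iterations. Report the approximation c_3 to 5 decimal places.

f(2.720000) = -6.201600, f(6.140000) = 24.099600
step 1: c = 3.419955, f(c) = -1.903909 < 0 → new bracket [3.419955, 6.140000]
step 2: c = 3.619109, f(c) = -0.502047 < 0 → new bracket [3.619109, 6.140000]
step 3: c = 3.670553, f(c) = -0.127038 < 0 → new bracket [3.670553, 6.140000]

3.67055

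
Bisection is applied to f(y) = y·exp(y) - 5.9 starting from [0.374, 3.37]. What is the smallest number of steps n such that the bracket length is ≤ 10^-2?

Initial width b − a = 3.37 − 0.374 = 2.996000.
After n steps the width is (b−a)/2^n; need (b−a)/2^n ≤ 10^-2.
So n ≥ log₂(2.996000/10^-2) = log₂(299.6000) ≈ 8.2269.
Hence n = 9.

9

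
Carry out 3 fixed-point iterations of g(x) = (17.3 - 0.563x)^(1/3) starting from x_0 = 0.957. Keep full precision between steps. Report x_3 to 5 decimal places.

x_1 = g(0.957000) = 2.559186
x_2 = g(2.559186) = 2.512428
x_3 = g(2.512428) = 2.513817

2.51382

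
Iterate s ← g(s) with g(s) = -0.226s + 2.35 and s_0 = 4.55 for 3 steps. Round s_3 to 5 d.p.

1.88641

s_1 = g(4.550000) = 1.321700
s_2 = g(1.321700) = 2.051296
s_3 = g(2.051296) = 1.886407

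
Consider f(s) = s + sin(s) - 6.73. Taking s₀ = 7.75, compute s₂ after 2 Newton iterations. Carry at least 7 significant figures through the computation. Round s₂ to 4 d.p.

f'(s) = 1 + cos(s)
s_0 = 7.750000: f = 2.014599, f' = 1.103794 → s_1 = 7.750000 - (2.014599)/(1.103794) = 5.924842
s_1 = 5.924842: f = -1.155881, f' = 1.936479 → s_2 = 5.924842 - (-1.155881)/(1.936479) = 6.521740

6.5217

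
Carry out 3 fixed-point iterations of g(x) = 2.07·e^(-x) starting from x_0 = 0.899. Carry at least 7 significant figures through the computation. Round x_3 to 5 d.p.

x_1 = g(0.899000) = 0.842441
x_2 = g(0.842441) = 0.891462
x_3 = g(0.891462) = 0.848816

0.84882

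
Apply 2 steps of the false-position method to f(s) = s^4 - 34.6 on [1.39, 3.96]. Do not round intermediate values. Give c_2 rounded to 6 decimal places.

1.962378

f(1.390000) = -30.866990, f(3.960000) = 211.312579
step 1: c = 1.717559, f(c) = -25.897442 < 0 → new bracket [1.717559, 3.960000]
step 2: c = 1.962378, f(c) = -19.770355 < 0 → new bracket [1.962378, 3.960000]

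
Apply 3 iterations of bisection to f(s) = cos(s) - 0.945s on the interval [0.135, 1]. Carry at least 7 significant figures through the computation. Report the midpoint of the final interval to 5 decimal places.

f(0.135000) = 0.863326, f(1.000000) = -0.404698 (opposite signs)
step 1: m = 0.567500, f(m) = 0.306960 > 0 → root in [0.567500, 1.000000]
step 2: m = 0.783750, f(m) = -0.032373 < 0 → root in [0.567500, 0.783750]
step 3: m = 0.675625, f(m) = 0.141851 > 0 → root in [0.675625, 0.783750]
Midpoint of [0.675625, 0.783750] = 0.729687

0.72969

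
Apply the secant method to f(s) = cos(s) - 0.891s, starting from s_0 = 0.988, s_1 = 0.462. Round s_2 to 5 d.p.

0.77465

Secant update: s_(k+1) = s_k − f(s_k)·(s_k − s_(k-1))/(f(s_k) − f(s_(k-1))).
f(s_0) = -0.329947, f(s_1) = 0.483521
s_2 = 0.462000 - (0.483521)·(0.462000 - 0.988000)/(0.483521 - (-0.329947)) = 0.774651; f(s_2) = 0.024450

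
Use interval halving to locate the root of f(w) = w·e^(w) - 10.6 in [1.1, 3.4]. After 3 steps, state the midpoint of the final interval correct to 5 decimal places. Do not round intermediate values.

1.81875

f(1.100000) = -7.295417, f(3.400000) = 91.277940 (opposite signs)
step 1: m = 2.250000, f(m) = 10.747406 > 0 → root in [1.100000, 2.250000]
step 2: m = 1.675000, f(m) = -1.657518 < 0 → root in [1.675000, 2.250000]
step 3: m = 1.962500, f(m) = 3.367304 > 0 → root in [1.675000, 1.962500]
Midpoint of [1.675000, 1.962500] = 1.818750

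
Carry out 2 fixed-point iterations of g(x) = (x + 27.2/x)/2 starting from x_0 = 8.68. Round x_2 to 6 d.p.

x_1 = g(8.680000) = 5.906820
x_2 = g(5.906820) = 5.255833

5.255833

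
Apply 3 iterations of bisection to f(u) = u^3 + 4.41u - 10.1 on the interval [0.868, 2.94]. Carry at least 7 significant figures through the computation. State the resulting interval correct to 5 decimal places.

f(0.868000) = -5.618148, f(2.940000) = 28.277584 (opposite signs)
step 1: m = 1.904000, f(m) = 5.199051 > 0 → root in [0.868000, 1.904000]
step 2: m = 1.386000, f(m) = -1.325240 < 0 → root in [1.386000, 1.904000]
step 3: m = 1.645000, f(m) = 1.605861 > 0 → root in [1.386000, 1.645000]

[1.38600, 1.64500]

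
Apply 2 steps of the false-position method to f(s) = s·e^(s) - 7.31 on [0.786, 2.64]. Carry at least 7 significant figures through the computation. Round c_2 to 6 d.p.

False-position update: c = (a·f(b) − b·f(a))/(f(b) − f(a)); replace the endpoint whose sign matches f(c).
f(0.786000) = -5.585044, f(2.640000) = 29.684858
step 1: c = 1.079584, f(c) = -4.132295 < 0 → new bracket [1.079584, 2.640000]
step 2: c = 1.270259, f(c) = -2.785622 < 0 → new bracket [1.270259, 2.640000]

1.270259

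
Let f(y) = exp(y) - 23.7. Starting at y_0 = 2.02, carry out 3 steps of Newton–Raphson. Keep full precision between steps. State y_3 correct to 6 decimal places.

3.225256

Newton update: y ← y − f(y)/f'(y).
f'(y) = exp(y)
y_0 = 2.020000: f = -16.161675, f' = 7.538325 → y_1 = 2.020000 - (-16.161675)/(7.538325) = 4.163935
y_1 = 4.163935: f = 40.624110, f' = 64.324110 → y_2 = 4.163935 - (40.624110)/(64.324110) = 3.532381
y_2 = 3.532381: f = 10.505318, f' = 34.205318 → y_3 = 3.532381 - (10.505318)/(34.205318) = 3.225256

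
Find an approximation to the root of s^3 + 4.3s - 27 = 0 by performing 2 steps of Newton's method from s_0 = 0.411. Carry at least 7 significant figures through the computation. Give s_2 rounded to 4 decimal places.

Newton update: s ← s − f(s)/f'(s).
f'(s) = 3s^2 + 4.3
s_0 = 0.411000: f = -25.163273, f' = 4.806763 → s_1 = 0.411000 - (-25.163273)/(4.806763) = 5.645973
s_1 = 5.645973: f = 177.254406, f' = 99.931026 → s_2 = 5.645973 - (177.254406)/(99.931026) = 3.872205

3.8722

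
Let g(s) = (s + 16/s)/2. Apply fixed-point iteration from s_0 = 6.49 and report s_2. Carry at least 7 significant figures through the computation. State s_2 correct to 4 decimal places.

s_1 = g(6.490000) = 4.477666
s_2 = g(4.477666) = 4.025478

4.0255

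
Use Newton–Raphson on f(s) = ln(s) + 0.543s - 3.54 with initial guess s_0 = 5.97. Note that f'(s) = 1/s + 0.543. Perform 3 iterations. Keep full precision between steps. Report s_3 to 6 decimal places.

3.976951

s_0 = 5.970000: f = 1.488457, f' = 0.710504 → s_1 = 5.970000 - (1.488457)/(0.710504) = 3.875069
s_1 = 3.875069: f = -0.081274, f' = 0.801060 → s_2 = 3.875069 - (-0.081274)/(0.801060) = 3.976527
s_2 = 3.976527: f = -0.000337, f' = 0.794476 → s_3 = 3.976527 - (-0.000337)/(0.794476) = 3.976951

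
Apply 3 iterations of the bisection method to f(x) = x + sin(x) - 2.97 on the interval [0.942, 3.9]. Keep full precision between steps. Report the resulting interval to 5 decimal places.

[2.05125, 2.42100]

f(0.942000) = -1.219264, f(3.900000) = 0.242234 (opposite signs)
step 1: m = 2.421000, f(m) = 0.110830 > 0 → root in [0.942000, 2.421000]
step 2: m = 1.681500, f(m) = -0.294621 < 0 → root in [1.681500, 2.421000]
step 3: m = 2.051250, f(m) = -0.031965 < 0 → root in [2.051250, 2.421000]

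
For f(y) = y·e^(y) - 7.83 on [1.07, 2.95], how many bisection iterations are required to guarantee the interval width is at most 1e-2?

8

Initial width b − a = 2.95 − 1.07 = 1.880000.
After n steps the width is (b−a)/2^n; need (b−a)/2^n ≤ 1e-2.
So n ≥ log₂(1.880000/1e-2) = log₂(188.0000) ≈ 7.5546.
Hence n = 8.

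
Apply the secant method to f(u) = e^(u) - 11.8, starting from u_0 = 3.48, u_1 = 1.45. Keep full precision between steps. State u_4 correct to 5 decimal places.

f(u_0) = 20.659722, f(u_1) = -7.536885
u_2 = 1.450000 - (-7.536885)·(1.450000 - 3.480000)/(-7.536885 - (20.659722)) = 1.992614; f(u_2) = -4.465318
u_3 = 1.992614 - (-4.465318)·(1.992614 - 1.450000)/(-4.465318 - (-7.536885)) = 2.781444; f(u_3) = 4.342312
u_4 = 2.781444 - (4.342312)·(2.781444 - 1.992614)/(4.342312 - (-4.465318)) = 2.392537; f(u_4) = -0.858780

2.39254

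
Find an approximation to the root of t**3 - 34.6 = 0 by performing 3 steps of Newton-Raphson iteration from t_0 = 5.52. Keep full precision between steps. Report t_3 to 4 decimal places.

3.2648

f'(t) = 3t**2
t_0 = 5.520000: f = 133.596608, f' = 91.411200 → t_1 = 5.520000 - (133.596608)/(91.411200) = 4.058509
t_1 = 4.058509: f = 32.249733, f' = 49.414496 → t_2 = 4.058509 - (32.249733)/(49.414496) = 3.405872
t_2 = 3.405872: f = 4.908005, f' = 34.799899 → t_3 = 3.405872 - (4.908005)/(34.799899) = 3.264837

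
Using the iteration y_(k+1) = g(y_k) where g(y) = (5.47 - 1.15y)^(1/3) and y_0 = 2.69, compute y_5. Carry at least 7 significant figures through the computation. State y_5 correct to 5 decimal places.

y_1 = g(2.690000) = 1.334482
y_2 = g(1.334482) = 1.578802
y_3 = g(1.578802) = 1.540297
y_4 = g(1.540297) = 1.546493
y_5 = g(1.546493) = 1.545500

1.54550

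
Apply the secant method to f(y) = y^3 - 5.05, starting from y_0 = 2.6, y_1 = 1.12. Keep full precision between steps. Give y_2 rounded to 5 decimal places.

f(y_0) = 12.526000, f(y_1) = -3.645072
y_2 = 1.120000 - (-3.645072)·(1.120000 - 2.600000)/(-3.645072 - (12.526000)) = 1.453602; f(y_2) = -1.978597

1.45360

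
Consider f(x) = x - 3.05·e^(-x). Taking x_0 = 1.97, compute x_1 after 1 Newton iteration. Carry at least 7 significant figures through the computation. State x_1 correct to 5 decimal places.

Newton update: x ← x − f(x)/f'(x).
f'(x) = 1 + 3.05·e^(-x)
x_0 = 1.970000: f = 1.544657, f' = 1.425343 → x_1 = 1.970000 - (1.544657)/(1.425343) = 0.886292

0.88629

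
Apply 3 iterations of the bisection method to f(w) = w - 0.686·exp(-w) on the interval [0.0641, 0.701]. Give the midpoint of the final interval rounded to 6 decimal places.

f(0.064100) = -0.579307, f(0.701000) = 0.360683 (opposite signs)
step 1: m = 0.382550, f(m) = -0.085384 < 0 → root in [0.382550, 0.701000]
step 2: m = 0.541775, f(m) = 0.142719 > 0 → root in [0.382550, 0.541775]
step 3: m = 0.462163, f(m) = 0.030037 > 0 → root in [0.382550, 0.462163]
Midpoint of [0.382550, 0.462163] = 0.422356

0.422356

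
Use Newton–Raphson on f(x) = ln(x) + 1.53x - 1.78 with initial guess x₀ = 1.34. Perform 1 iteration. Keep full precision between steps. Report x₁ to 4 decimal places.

1.0927

f'(x) = 1/x + 1.53
x_0 = 1.340000: f = 0.562870, f' = 2.276269 → x_1 = 1.340000 - (0.562870)/(2.276269) = 1.092723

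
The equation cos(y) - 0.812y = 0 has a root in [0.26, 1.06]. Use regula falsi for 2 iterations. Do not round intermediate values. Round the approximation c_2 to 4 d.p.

f(0.260000) = 0.755270, f(1.060000) = -0.371848
step 1: c = 0.796072, f(c) = 0.053109 > 0 → new bracket [0.796072, 1.060000]
step 2: c = 0.829056, f(c) = 0.002378 > 0 → new bracket [0.829056, 1.060000]

0.8291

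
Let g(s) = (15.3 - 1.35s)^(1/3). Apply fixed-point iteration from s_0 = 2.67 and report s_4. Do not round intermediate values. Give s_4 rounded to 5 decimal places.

2.30164

s_1 = g(2.670000) = 2.269898
s_2 = g(2.269898) = 2.304317
s_3 = g(2.304317) = 2.301396
s_4 = g(2.301396) = 2.301644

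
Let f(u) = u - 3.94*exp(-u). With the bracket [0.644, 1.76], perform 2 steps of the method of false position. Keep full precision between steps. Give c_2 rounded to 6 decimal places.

1.206842

False-position update: c = (a·f(b) − b·f(a))/(f(b) − f(a)); replace the endpoint whose sign matches f(c).
f(0.644000) = -1.425239, f(1.760000) = 1.082143
step 1: c = 1.278353, f(c) = 0.181081 > 0 → new bracket [0.644000, 1.278353]
step 2: c = 1.206842, f(c) = 0.028230 > 0 → new bracket [0.644000, 1.206842]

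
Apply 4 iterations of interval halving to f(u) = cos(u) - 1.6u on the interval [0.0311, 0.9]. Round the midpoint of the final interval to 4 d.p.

f(0.031100) = 0.949756, f(0.900000) = -0.818390 (opposite signs)
step 1: m = 0.465550, f(m) = 0.148695 > 0 → root in [0.465550, 0.900000]
step 2: m = 0.682775, f(m) = -0.316615 < 0 → root in [0.465550, 0.682775]
step 3: m = 0.574163, f(m) = -0.079013 < 0 → root in [0.465550, 0.574163]
step 4: m = 0.519856, f(m) = 0.036121 > 0 → root in [0.519856, 0.574163]
Midpoint of [0.519856, 0.574163] = 0.547009

0.5470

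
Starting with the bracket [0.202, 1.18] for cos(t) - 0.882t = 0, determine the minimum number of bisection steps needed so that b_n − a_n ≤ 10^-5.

Initial width b − a = 1.18 − 0.202 = 0.978000.
After n steps the width is (b−a)/2^n; need (b−a)/2^n ≤ 10^-5.
So n ≥ log₂(0.978000/10^-5) = log₂(97800.0000) ≈ 16.5775.
Hence n = 17.

17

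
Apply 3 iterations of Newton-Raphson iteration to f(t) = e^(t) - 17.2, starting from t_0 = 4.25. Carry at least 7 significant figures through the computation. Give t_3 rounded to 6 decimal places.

2.858929

Newton update: t ← t − f(t)/f'(t).
f'(t) = e^(t)
t_0 = 4.250000: f = 52.905412, f' = 70.105412 → t_1 = 4.250000 - (52.905412)/(70.105412) = 3.495345
t_1 = 3.495345: f = 15.761652, f' = 32.961652 → t_2 = 3.495345 - (15.761652)/(32.961652) = 3.017163
t_2 = 3.017163: f = 3.233247, f' = 20.433247 → t_3 = 3.017163 - (3.233247)/(20.433247) = 2.858929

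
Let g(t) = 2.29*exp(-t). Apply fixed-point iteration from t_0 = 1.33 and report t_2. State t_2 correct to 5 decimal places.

1.24969

t_1 = g(1.330000) = 0.605653
t_2 = g(0.605653) = 1.249694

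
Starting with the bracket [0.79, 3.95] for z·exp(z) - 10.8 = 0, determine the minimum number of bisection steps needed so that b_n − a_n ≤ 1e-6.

Initial width b − a = 3.95 − 0.79 = 3.160000.
After n steps the width is (b−a)/2^n; need (b−a)/2^n ≤ 1e-6.
So n ≥ log₂(3.160000/1e-6) = log₂(3160000.0000) ≈ 21.5915.
Hence n = 22.

22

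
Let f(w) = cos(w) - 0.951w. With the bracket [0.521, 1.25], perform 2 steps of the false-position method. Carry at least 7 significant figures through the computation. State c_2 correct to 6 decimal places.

f(0.521000) = 0.371851, f(1.250000) = -0.873428
step 1: c = 0.738686, f(c) = 0.036864 > 0 → new bracket [0.738686, 1.250000]
step 2: c = 0.759392, f(c) = 0.003072 > 0 → new bracket [0.759392, 1.250000]

0.759392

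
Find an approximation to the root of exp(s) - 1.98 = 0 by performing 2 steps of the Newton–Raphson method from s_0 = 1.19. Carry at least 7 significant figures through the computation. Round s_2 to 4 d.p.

0.6889

f'(s) = exp(s)
s_0 = 1.190000: f = 1.307081, f' = 3.287081 → s_1 = 1.190000 - (1.307081)/(3.287081) = 0.792358
s_1 = 0.792358: f = 0.228598, f' = 2.208598 → s_2 = 0.792358 - (0.228598)/(2.208598) = 0.688854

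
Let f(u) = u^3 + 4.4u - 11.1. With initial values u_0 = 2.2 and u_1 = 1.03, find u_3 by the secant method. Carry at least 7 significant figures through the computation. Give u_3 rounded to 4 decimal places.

f(u_0) = 9.228000, f(u_1) = -5.475273
u_2 = 1.030000 - (-5.475273)·(1.030000 - 2.200000)/(-5.475273 - (9.228000)) = 1.465690; f(u_2) = -1.502299
u_3 = 1.465690 - (-1.502299)·(1.465690 - 1.030000)/(-1.502299 - (-5.475273)) = 1.630437; f(u_3) = 0.408158

1.6304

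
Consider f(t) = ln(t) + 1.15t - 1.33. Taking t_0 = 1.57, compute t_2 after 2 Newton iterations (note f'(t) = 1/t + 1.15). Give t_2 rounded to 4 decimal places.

1.0851

t_0 = 1.570000: f = 0.926576, f' = 1.786943 → t_1 = 1.570000 - (0.926576)/(1.786943) = 1.051474
t_1 = 1.051474: f = -0.070611, f' = 2.101046 → t_2 = 1.051474 - (-0.070611)/(2.101046) = 1.085082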